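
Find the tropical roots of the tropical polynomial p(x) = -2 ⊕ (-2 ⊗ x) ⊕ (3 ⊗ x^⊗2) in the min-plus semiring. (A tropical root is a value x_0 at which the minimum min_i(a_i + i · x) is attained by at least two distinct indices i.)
Roots: {-5, 0}

Each tropical root is a break point of the lower envelope of the lines y = a_i + i · x (there are 3 lines, with slopes 0, 1, ..., 2). Only the lines that attain the minimum somewhere contribute to roots; other lines are dominated. Here the surviving (envelope) indices are i = 2, i = 1, i = 0.
Intersections between consecutive envelope lines give the roots: for adjacent envelope indices i < j the intersection is x = (a_i − a_j) / (j − i). Reading off the sorted break points: {-5, 0}.
Verification: at each break x_0, at least two indices attain the minimum of min_i(a_i + i · x_0).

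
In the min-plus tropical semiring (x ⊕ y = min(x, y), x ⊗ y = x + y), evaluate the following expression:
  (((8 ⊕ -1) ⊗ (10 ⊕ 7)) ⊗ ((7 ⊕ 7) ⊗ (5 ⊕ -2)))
(((8 ⊕ -1) ⊗ (10 ⊕ 7)) ⊗ ((7 ⊕ 7) ⊗ (5 ⊕ -2))) = 11

Expand innermost to outermost. Recall ⊕ takes the minimum of its arguments and ⊗ takes their sum. Working out the expression (((8 ⊕ -1) ⊗ (10 ⊕ 7)) ⊗ ((7 ⊕ 7) ⊗ (5 ⊕ -2))) gives 11.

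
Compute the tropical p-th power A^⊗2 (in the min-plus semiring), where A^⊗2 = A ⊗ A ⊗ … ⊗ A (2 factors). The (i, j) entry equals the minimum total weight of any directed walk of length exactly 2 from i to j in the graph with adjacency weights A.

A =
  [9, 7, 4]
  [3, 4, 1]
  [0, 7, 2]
A^⊗2 =
  [4, 11, 6]
  [1, 8, 3]
  [2, 7, 4]

Each entry (A^⊗2)_ij equals the minimum over all length-2 walks i = v_0 → v_1 → … → v_2 = j of Σ_t A[v_t][v_{t+1}]. For example, for (i, j) = (0, 2) we minimise over 3 possible intermediate vertex sequences; the minimum is 6, attained along the walk 0 → 2 → 2.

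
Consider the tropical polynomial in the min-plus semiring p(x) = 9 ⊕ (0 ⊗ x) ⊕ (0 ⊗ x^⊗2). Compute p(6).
p(6) = 6

A tropical monomial a ⊗ x^⊗i evaluates to a + i · x. Evaluating each term at x = 6:
  Term 0 contributes 9 + 0 · 6 = 9
  Term 1 contributes 0 + 1 · 6 = 6
  Term 2 contributes 0 + 2 · 6 = 12
p(6) = ⊕ of these = min[9, 6, 12] = 6.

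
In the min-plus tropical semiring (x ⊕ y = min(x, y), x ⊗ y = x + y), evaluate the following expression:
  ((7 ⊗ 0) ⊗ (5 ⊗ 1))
((7 ⊗ 0) ⊗ (5 ⊗ 1)) = 13

Expand innermost to outermost. Recall ⊕ takes the minimum of its arguments and ⊗ takes their sum. Working out the expression ((7 ⊗ 0) ⊗ (5 ⊗ 1)) gives 13.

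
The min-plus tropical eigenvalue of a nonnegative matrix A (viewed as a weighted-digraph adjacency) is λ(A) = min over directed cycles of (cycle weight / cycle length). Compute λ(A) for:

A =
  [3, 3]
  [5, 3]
λ(A) = 3

Enumerate directed cycles and compute their means (weight / length). Sample:
  cycle 0 → 0: weight = 3, length = 1, mean = 3/1 ≈ 3.000
  cycle 1 → 1: weight = 3, length = 1, mean = 3/1 ≈ 3.000
  cycle 0 → 1 → 0: weight = 8, length = 2, mean = 8/2 ≈ 4.000
  cycle 1 → 0 → 1: weight = 8, length = 2, mean = 8/2 ≈ 4.000
Minimum mean = 3.000, attained e.g. along the cycle 0 → 0 with weight 3 and length 1. So λ(A) = 3/1 = 3.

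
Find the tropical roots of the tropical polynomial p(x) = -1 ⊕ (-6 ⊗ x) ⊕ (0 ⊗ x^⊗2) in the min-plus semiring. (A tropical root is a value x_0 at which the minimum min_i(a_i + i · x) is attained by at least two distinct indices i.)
Roots: {-6, 5}

Each tropical root is a break point of the lower envelope of the lines y = a_i + i · x (there are 3 lines, with slopes 0, 1, ..., 2). Only the lines that attain the minimum somewhere contribute to roots; other lines are dominated. Here the surviving (envelope) indices are i = 2, i = 1, i = 0.
Intersections between consecutive envelope lines give the roots: for adjacent envelope indices i < j the intersection is x = (a_i − a_j) / (j − i). Reading off the sorted break points: {-6, 5}.
Verification: at each break x_0, at least two indices attain the minimum of min_i(a_i + i · x_0).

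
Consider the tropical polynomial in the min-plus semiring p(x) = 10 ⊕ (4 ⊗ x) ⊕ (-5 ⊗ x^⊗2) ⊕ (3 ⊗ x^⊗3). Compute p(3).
p(3) = 1

A tropical monomial a ⊗ x^⊗i evaluates to a + i · x. Evaluating each term at x = 3:
  Term 0 contributes 10 + 0 · 3 = 10
  Term 1 contributes 4 + 1 · 3 = 7
  Term 2 contributes -5 + 2 · 3 = 1
  Term 3 contributes 3 + 3 · 3 = 12
p(3) = ⊕ of these = min[10, 7, 1, 12] = 1.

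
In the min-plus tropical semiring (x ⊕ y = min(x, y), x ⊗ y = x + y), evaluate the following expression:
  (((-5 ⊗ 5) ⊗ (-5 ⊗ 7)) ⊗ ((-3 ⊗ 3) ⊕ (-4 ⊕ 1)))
(((-5 ⊗ 5) ⊗ (-5 ⊗ 7)) ⊗ ((-3 ⊗ 3) ⊕ (-4 ⊕ 1))) = -2

Expand innermost to outermost. Recall ⊕ takes the minimum of its arguments and ⊗ takes their sum. Working out the expression (((-5 ⊗ 5) ⊗ (-5 ⊗ 7)) ⊗ ((-3 ⊗ 3) ⊕ (-4 ⊕ 1))) gives -2.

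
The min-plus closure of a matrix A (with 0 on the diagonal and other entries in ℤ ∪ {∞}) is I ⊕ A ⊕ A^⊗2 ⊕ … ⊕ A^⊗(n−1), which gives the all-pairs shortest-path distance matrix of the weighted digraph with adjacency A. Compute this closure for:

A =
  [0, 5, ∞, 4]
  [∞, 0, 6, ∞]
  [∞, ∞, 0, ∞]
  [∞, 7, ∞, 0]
Closure =
  [0, 5, 11, 4]
  [∞, 0, 6, ∞]
  [∞, ∞, 0, ∞]
  [∞, 7, 13, 0]

This is the Floyd-Warshall all-pairs shortest-path computation. For each intermediate vertex k = 0, 1, …, 3, update dist[i][j] ← min(dist[i][j], dist[i][k] + dist[k][j]). The final matrix gives, for each (i, j), the minimum total weight of any directed path from i to j (possibly empty when i = j).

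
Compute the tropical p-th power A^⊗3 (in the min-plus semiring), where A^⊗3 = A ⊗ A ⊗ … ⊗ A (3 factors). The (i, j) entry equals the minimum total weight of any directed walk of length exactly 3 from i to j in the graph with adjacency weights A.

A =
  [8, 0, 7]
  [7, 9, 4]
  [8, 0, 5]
A^⊗3 =
  [12, 4, 9]
  [11, 9, 8]
  [12, 4, 9]

Each entry (A^⊗3)_ij equals the minimum over all length-3 walks i = v_0 → v_1 → … → v_3 = j of Σ_t A[v_t][v_{t+1}]. For example, for (i, j) = (0, 2) we minimise over 9 possible intermediate vertex sequences; the minimum is 9, attained along the walk 0 → 1 → 2 → 2.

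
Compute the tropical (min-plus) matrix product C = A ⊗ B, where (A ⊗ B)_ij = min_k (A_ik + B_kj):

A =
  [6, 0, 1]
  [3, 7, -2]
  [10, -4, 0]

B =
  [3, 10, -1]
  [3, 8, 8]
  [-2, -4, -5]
A ⊗ B =
  [-1, -3, -4]
  [-4, -6, -7]
  [-2, -4, -5]

Apply the min-plus product entry-by-entry:
  C[0][0] = min over k of (A[0][0] + B[0][0] = 6 + 3 = 9, A[0][1] + B[1][0] = 0 + 3 = 3, A[0][2] + B[2][0] = 1 + -2 = -1) = -1 (attained at k = 2)
  C[0][1] = min over k of (A[0][0] + B[0][1] = 6 + 10 = 16, A[0][1] + B[1][1] = 0 + 8 = 8, A[0][2] + B[2][1] = 1 + -4 = -3) = -3 (attained at k = 2)
  C[0][2] = min over k of (A[0][0] + B[0][2] = 6 + -1 = 5, A[0][1] + B[1][2] = 0 + 8 = 8, A[0][2] + B[2][2] = 1 + -5 = -4) = -4 (attained at k = 2)
  C[1][0] = min over k of (A[1][0] + B[0][0] = 3 + 3 = 6, A[1][1] + B[1][0] = 7 + 3 = 10, A[1][2] + B[2][0] = -2 + -2 = -4) = -4 (attained at k = 2)
  C[1][1] = min over k of (A[1][0] + B[0][1] = 3 + 10 = 13, A[1][1] + B[1][1] = 7 + 8 = 15, A[1][2] + B[2][1] = -2 + -4 = -6) = -6 (attained at k = 2)
  C[1][2] = min over k of (A[1][0] + B[0][2] = 3 + -1 = 2, A[1][1] + B[1][2] = 7 + 8 = 15, A[1][2] + B[2][2] = -2 + -5 = -7) = -7 (attained at k = 2)
  C[2][0] = min over k of (A[2][0] + B[0][0] = 10 + 3 = 13, A[2][1] + B[1][0] = -4 + 3 = -1, A[2][2] + B[2][0] = 0 + -2 = -2) = -2 (attained at k = 2)
  C[2][1] = min over k of (A[2][0] + B[0][1] = 10 + 10 = 20, A[2][1] + B[1][1] = -4 + 8 = 4, A[2][2] + B[2][1] = 0 + -4 = -4) = -4 (attained at k = 2)
  C[2][2] = min over k of (A[2][0] + B[0][2] = 10 + -1 = 9, A[2][1] + B[1][2] = -4 + 8 = 4, A[2][2] + B[2][2] = 0 + -5 = -5) = -5 (attained at k = 2)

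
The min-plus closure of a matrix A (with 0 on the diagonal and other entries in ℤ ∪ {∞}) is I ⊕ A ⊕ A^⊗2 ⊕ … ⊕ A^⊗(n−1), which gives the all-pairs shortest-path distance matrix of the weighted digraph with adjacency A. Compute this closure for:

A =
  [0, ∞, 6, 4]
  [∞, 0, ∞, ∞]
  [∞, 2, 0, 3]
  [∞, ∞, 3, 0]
Closure =
  [0, 8, 6, 4]
  [∞, 0, ∞, ∞]
  [∞, 2, 0, 3]
  [∞, 5, 3, 0]

This is the Floyd-Warshall all-pairs shortest-path computation. For each intermediate vertex k = 0, 1, …, 3, update dist[i][j] ← min(dist[i][j], dist[i][k] + dist[k][j]). The final matrix gives, for each (i, j), the minimum total weight of any directed path from i to j (possibly empty when i = j).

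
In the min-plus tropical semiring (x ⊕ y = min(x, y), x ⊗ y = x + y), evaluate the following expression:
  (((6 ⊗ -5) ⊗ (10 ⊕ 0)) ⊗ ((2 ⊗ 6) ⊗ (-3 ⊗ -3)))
(((6 ⊗ -5) ⊗ (10 ⊕ 0)) ⊗ ((2 ⊗ 6) ⊗ (-3 ⊗ -3))) = 3

Expand innermost to outermost. Recall ⊕ takes the minimum of its arguments and ⊗ takes their sum. Working out the expression (((6 ⊗ -5) ⊗ (10 ⊕ 0)) ⊗ ((2 ⊗ 6) ⊗ (-3 ⊗ -3))) gives 3.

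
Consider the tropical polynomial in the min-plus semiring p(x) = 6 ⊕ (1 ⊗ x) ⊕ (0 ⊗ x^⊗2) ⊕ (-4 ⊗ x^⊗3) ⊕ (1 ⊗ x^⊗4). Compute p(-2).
p(-2) = -10

A tropical monomial a ⊗ x^⊗i evaluates to a + i · x. Evaluating each term at x = -2:
  Term 0 contributes 6 + 0 · -2 = 6
  Term 1 contributes 1 + 1 · -2 = -1
  Term 2 contributes 0 + 2 · -2 = -4
  Term 3 contributes -4 + 3 · -2 = -10
  Term 4 contributes 1 + 4 · -2 = -7
p(-2) = ⊕ of these = min[6, -1, -4, -10, -7] = -10.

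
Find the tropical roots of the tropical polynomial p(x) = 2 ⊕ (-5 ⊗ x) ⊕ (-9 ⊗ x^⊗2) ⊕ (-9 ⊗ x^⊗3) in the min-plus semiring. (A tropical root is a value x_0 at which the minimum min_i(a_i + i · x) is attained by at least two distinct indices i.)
Roots: {0, 4, 7}

Each tropical root is a break point of the lower envelope of the lines y = a_i + i · x (there are 4 lines, with slopes 0, 1, ..., 3). Only the lines that attain the minimum somewhere contribute to roots; other lines are dominated. Here the surviving (envelope) indices are i = 3, i = 2, i = 1, i = 0.
Intersections between consecutive envelope lines give the roots: for adjacent envelope indices i < j the intersection is x = (a_i − a_j) / (j − i). Reading off the sorted break points: {0, 4, 7}.
Verification: at each break x_0, at least two indices attain the minimum of min_i(a_i + i · x_0).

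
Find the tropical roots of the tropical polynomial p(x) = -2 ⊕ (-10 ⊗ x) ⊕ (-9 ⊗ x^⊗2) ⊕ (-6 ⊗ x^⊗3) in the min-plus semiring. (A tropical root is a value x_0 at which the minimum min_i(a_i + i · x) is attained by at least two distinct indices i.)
Roots: {-3, -1, 8}

Each tropical root is a break point of the lower envelope of the lines y = a_i + i · x (there are 4 lines, with slopes 0, 1, ..., 3). Only the lines that attain the minimum somewhere contribute to roots; other lines are dominated. Here the surviving (envelope) indices are i = 3, i = 2, i = 1, i = 0.
Intersections between consecutive envelope lines give the roots: for adjacent envelope indices i < j the intersection is x = (a_i − a_j) / (j − i). Reading off the sorted break points: {-3, -1, 8}.
Verification: at each break x_0, at least two indices attain the minimum of min_i(a_i + i · x_0).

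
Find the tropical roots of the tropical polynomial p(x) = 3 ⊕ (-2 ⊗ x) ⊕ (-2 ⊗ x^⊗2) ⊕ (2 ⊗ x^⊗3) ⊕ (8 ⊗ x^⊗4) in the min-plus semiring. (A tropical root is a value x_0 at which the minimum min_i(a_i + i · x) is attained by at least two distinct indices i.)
Roots: {-6, -4, 0, 5}

Each tropical root is a break point of the lower envelope of the lines y = a_i + i · x (there are 5 lines, with slopes 0, 1, ..., 4). Only the lines that attain the minimum somewhere contribute to roots; other lines are dominated. Here the surviving (envelope) indices are i = 4, i = 3, i = 2, i = 1, i = 0.
Intersections between consecutive envelope lines give the roots: for adjacent envelope indices i < j the intersection is x = (a_i − a_j) / (j − i). Reading off the sorted break points: {-6, -4, 0, 5}.
Verification: at each break x_0, at least two indices attain the minimum of min_i(a_i + i · x_0).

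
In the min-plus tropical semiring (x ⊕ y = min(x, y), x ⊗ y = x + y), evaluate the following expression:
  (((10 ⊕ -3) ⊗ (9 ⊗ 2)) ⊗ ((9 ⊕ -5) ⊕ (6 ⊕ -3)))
(((10 ⊕ -3) ⊗ (9 ⊗ 2)) ⊗ ((9 ⊕ -5) ⊕ (6 ⊕ -3))) = 3

Expand innermost to outermost. Recall ⊕ takes the minimum of its arguments and ⊗ takes their sum. Working out the expression (((10 ⊕ -3) ⊗ (9 ⊗ 2)) ⊗ ((9 ⊕ -5) ⊕ (6 ⊕ -3))) gives 3.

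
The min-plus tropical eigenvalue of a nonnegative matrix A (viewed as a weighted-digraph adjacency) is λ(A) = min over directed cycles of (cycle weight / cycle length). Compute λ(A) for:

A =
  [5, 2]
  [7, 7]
λ(A) = 9/2

Enumerate directed cycles and compute their means (weight / length). Sample:
  cycle 0 → 0: weight = 5, length = 1, mean = 5/1 ≈ 5.000
  cycle 1 → 1: weight = 7, length = 1, mean = 7/1 ≈ 7.000
  cycle 0 → 1 → 0: weight = 9, length = 2, mean = 9/2 ≈ 4.500
  cycle 1 → 0 → 1: weight = 9, length = 2, mean = 9/2 ≈ 4.500
Minimum mean = 4.500, attained e.g. along the cycle 0 → 1 → 0 with weight 9 and length 2. So λ(A) = 9/2 = 9/2.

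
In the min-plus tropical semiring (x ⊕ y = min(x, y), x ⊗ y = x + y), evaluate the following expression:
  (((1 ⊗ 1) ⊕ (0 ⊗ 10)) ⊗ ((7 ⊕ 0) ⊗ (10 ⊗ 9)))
(((1 ⊗ 1) ⊕ (0 ⊗ 10)) ⊗ ((7 ⊕ 0) ⊗ (10 ⊗ 9))) = 21

Expand innermost to outermost. Recall ⊕ takes the minimum of its arguments and ⊗ takes their sum. Working out the expression (((1 ⊗ 1) ⊕ (0 ⊗ 10)) ⊗ ((7 ⊕ 0) ⊗ (10 ⊗ 9))) gives 21.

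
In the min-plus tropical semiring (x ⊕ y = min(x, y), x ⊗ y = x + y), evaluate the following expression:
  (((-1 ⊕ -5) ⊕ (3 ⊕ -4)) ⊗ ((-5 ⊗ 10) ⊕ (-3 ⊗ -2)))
(((-1 ⊕ -5) ⊕ (3 ⊕ -4)) ⊗ ((-5 ⊗ 10) ⊕ (-3 ⊗ -2))) = -10

Expand innermost to outermost. Recall ⊕ takes the minimum of its arguments and ⊗ takes their sum. Working out the expression (((-1 ⊕ -5) ⊕ (3 ⊕ -4)) ⊗ ((-5 ⊗ 10) ⊕ (-3 ⊗ -2))) gives -10.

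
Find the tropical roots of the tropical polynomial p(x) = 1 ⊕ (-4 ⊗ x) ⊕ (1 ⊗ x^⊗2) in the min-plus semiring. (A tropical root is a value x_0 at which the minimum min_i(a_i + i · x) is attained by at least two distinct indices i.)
Roots: {-5, 5}

Each tropical root is a break point of the lower envelope of the lines y = a_i + i · x (there are 3 lines, with slopes 0, 1, ..., 2). Only the lines that attain the minimum somewhere contribute to roots; other lines are dominated. Here the surviving (envelope) indices are i = 2, i = 1, i = 0.
Intersections between consecutive envelope lines give the roots: for adjacent envelope indices i < j the intersection is x = (a_i − a_j) / (j − i). Reading off the sorted break points: {-5, 5}.
Verification: at each break x_0, at least two indices attain the minimum of min_i(a_i + i · x_0).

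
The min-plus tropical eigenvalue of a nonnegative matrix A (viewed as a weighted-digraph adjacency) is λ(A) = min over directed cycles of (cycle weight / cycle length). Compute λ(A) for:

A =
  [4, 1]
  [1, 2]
λ(A) = 1

Enumerate directed cycles and compute their means (weight / length). Sample:
  cycle 0 → 0: weight = 4, length = 1, mean = 4/1 ≈ 4.000
  cycle 1 → 1: weight = 2, length = 1, mean = 2/1 ≈ 2.000
  cycle 0 → 1 → 0: weight = 2, length = 2, mean = 2/2 ≈ 1.000
  cycle 1 → 0 → 1: weight = 2, length = 2, mean = 2/2 ≈ 1.000
Minimum mean = 1.000, attained e.g. along the cycle 0 → 1 → 0 with weight 2 and length 2. So λ(A) = 2/2 = 1.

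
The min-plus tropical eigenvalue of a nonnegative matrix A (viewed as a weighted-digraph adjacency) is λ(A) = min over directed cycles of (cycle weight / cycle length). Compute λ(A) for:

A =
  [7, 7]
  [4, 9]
λ(A) = 11/2

Enumerate directed cycles and compute their means (weight / length). Sample:
  cycle 0 → 0: weight = 7, length = 1, mean = 7/1 ≈ 7.000
  cycle 1 → 1: weight = 9, length = 1, mean = 9/1 ≈ 9.000
  cycle 0 → 1 → 0: weight = 11, length = 2, mean = 11/2 ≈ 5.500
  cycle 1 → 0 → 1: weight = 11, length = 2, mean = 11/2 ≈ 5.500
Minimum mean = 5.500, attained e.g. along the cycle 0 → 1 → 0 with weight 11 and length 2. So λ(A) = 11/2 = 11/2.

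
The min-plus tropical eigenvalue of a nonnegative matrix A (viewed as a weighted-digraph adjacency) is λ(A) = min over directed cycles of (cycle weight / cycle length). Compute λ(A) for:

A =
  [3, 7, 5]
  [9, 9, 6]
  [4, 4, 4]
λ(A) = 3

Enumerate directed cycles and compute their means (weight / length). Sample:
  cycle 0 → 0: weight = 3, length = 1, mean = 3/1 ≈ 3.000
  cycle 1 → 1: weight = 9, length = 1, mean = 9/1 ≈ 9.000
  cycle 2 → 2: weight = 4, length = 1, mean = 4/1 ≈ 4.000
  cycle 0 → 1 → 0: weight = 16, length = 2, mean = 16/2 ≈ 8.000
  cycle 0 → 2 → 0: weight = 9, length = 2, mean = 9/2 ≈ 4.500
  cycle 1 → 0 → 1: weight = 16, length = 2, mean = 16/2 ≈ 8.000
Minimum mean = 3.000, attained e.g. along the cycle 0 → 0 with weight 3 and length 1. So λ(A) = 3/1 = 3.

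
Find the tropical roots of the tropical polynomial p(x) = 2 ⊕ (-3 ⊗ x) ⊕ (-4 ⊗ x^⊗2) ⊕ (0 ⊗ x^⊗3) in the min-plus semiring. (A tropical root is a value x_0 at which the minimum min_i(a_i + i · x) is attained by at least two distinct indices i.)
Roots: {-4, 1, 5}

Each tropical root is a break point of the lower envelope of the lines y = a_i + i · x (there are 4 lines, with slopes 0, 1, ..., 3). Only the lines that attain the minimum somewhere contribute to roots; other lines are dominated. Here the surviving (envelope) indices are i = 3, i = 2, i = 1, i = 0.
Intersections between consecutive envelope lines give the roots: for adjacent envelope indices i < j the intersection is x = (a_i − a_j) / (j − i). Reading off the sorted break points: {-4, 1, 5}.
Verification: at each break x_0, at least two indices attain the minimum of min_i(a_i + i · x_0).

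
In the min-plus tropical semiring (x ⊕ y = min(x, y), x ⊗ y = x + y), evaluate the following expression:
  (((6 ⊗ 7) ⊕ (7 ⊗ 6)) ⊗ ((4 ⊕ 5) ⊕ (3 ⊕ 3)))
(((6 ⊗ 7) ⊕ (7 ⊗ 6)) ⊗ ((4 ⊕ 5) ⊕ (3 ⊕ 3))) = 16

Expand innermost to outermost. Recall ⊕ takes the minimum of its arguments and ⊗ takes their sum. Working out the expression (((6 ⊗ 7) ⊕ (7 ⊗ 6)) ⊗ ((4 ⊕ 5) ⊕ (3 ⊕ 3))) gives 16.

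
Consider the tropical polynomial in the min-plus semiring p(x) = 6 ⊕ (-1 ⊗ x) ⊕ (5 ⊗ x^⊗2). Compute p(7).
p(7) = 6

A tropical monomial a ⊗ x^⊗i evaluates to a + i · x. Evaluating each term at x = 7:
  Term 0 contributes 6 + 0 · 7 = 6
  Term 1 contributes -1 + 1 · 7 = 6
  Term 2 contributes 5 + 2 · 7 = 19
p(7) = ⊕ of these = min[6, 6, 19] = 6.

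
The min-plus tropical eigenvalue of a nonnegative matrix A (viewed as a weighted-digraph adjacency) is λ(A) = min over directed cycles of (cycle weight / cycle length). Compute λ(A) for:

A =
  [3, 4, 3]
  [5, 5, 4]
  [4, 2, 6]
λ(A) = 3

Enumerate directed cycles and compute their means (weight / length). Sample:
  cycle 0 → 0: weight = 3, length = 1, mean = 3/1 ≈ 3.000
  cycle 1 → 1: weight = 5, length = 1, mean = 5/1 ≈ 5.000
  cycle 2 → 2: weight = 6, length = 1, mean = 6/1 ≈ 6.000
  cycle 0 → 1 → 0: weight = 9, length = 2, mean = 9/2 ≈ 4.500
  cycle 0 → 2 → 0: weight = 7, length = 2, mean = 7/2 ≈ 3.500
  cycle 1 → 0 → 1: weight = 9, length = 2, mean = 9/2 ≈ 4.500
Minimum mean = 3.000, attained e.g. along the cycle 0 → 0 with weight 3 and length 1. So λ(A) = 3/1 = 3.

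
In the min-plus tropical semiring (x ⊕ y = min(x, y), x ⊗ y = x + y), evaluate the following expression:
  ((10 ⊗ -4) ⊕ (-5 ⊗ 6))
((10 ⊗ -4) ⊕ (-5 ⊗ 6)) = 1

Expand innermost to outermost. Recall ⊕ takes the minimum of its arguments and ⊗ takes their sum. Working out the expression ((10 ⊗ -4) ⊕ (-5 ⊗ 6)) gives 1.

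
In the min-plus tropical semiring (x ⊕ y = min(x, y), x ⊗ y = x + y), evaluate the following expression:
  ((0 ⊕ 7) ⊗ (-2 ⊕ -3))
((0 ⊕ 7) ⊗ (-2 ⊕ -3)) = -3

Expand innermost to outermost. Recall ⊕ takes the minimum of its arguments and ⊗ takes their sum. Working out the expression ((0 ⊕ 7) ⊗ (-2 ⊕ -3)) gives -3.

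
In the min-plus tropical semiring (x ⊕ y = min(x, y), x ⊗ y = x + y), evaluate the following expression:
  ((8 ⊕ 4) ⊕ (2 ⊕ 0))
((8 ⊕ 4) ⊕ (2 ⊕ 0)) = 0

Expand innermost to outermost. Recall ⊕ takes the minimum of its arguments and ⊗ takes their sum. Working out the expression ((8 ⊕ 4) ⊕ (2 ⊕ 0)) gives 0.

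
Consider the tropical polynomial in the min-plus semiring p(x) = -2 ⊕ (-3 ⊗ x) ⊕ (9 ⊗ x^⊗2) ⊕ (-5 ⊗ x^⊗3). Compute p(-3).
p(-3) = -14

A tropical monomial a ⊗ x^⊗i evaluates to a + i · x. Evaluating each term at x = -3:
  Term 0 contributes -2 + 0 · -3 = -2
  Term 1 contributes -3 + 1 · -3 = -6
  Term 2 contributes 9 + 2 · -3 = 3
  Term 3 contributes -5 + 3 · -3 = -14
p(-3) = ⊕ of these = min[-2, -6, 3, -14] = -14.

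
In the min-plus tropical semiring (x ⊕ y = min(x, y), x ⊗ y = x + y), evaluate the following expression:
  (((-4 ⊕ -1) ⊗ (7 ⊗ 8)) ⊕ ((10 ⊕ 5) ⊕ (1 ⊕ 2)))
(((-4 ⊕ -1) ⊗ (7 ⊗ 8)) ⊕ ((10 ⊕ 5) ⊕ (1 ⊕ 2))) = 1

Expand innermost to outermost. Recall ⊕ takes the minimum of its arguments and ⊗ takes their sum. Working out the expression (((-4 ⊕ -1) ⊗ (7 ⊗ 8)) ⊕ ((10 ⊕ 5) ⊕ (1 ⊕ 2))) gives 1.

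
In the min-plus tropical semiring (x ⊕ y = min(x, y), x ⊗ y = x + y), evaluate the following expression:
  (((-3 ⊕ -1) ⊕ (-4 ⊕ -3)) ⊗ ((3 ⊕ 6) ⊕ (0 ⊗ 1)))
(((-3 ⊕ -1) ⊕ (-4 ⊕ -3)) ⊗ ((3 ⊕ 6) ⊕ (0 ⊗ 1))) = -3

Expand innermost to outermost. Recall ⊕ takes the minimum of its arguments and ⊗ takes their sum. Working out the expression (((-3 ⊕ -1) ⊕ (-4 ⊕ -3)) ⊗ ((3 ⊕ 6) ⊕ (0 ⊗ 1))) gives -3.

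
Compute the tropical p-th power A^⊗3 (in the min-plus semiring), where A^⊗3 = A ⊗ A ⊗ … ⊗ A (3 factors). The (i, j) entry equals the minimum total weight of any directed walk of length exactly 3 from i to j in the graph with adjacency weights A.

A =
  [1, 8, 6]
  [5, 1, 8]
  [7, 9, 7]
A^⊗3 =
  [3, 10, 8]
  [7, 3, 10]
  [9, 11, 14]

Each entry (A^⊗3)_ij equals the minimum over all length-3 walks i = v_0 → v_1 → … → v_3 = j of Σ_t A[v_t][v_{t+1}]. For example, for (i, j) = (0, 2) we minimise over 9 possible intermediate vertex sequences; the minimum is 8, attained along the walk 0 → 0 → 0 → 2.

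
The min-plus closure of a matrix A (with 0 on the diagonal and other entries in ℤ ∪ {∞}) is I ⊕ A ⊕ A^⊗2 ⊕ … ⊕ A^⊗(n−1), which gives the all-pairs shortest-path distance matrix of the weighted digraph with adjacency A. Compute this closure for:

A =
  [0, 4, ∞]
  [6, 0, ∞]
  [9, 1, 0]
Closure =
  [0, 4, ∞]
  [6, 0, ∞]
  [7, 1, 0]

This is the Floyd-Warshall all-pairs shortest-path computation. For each intermediate vertex k = 0, 1, …, 2, update dist[i][j] ← min(dist[i][j], dist[i][k] + dist[k][j]). The final matrix gives, for each (i, j), the minimum total weight of any directed path from i to j (possibly empty when i = j).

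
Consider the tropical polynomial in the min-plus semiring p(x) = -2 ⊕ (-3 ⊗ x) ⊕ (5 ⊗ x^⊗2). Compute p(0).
p(0) = -3

A tropical monomial a ⊗ x^⊗i evaluates to a + i · x. Evaluating each term at x = 0:
  Term 0 contributes -2 + 0 · 0 = -2
  Term 1 contributes -3 + 1 · 0 = -3
  Term 2 contributes 5 + 2 · 0 = 5
p(0) = ⊕ of these = min[-2, -3, 5] = -3.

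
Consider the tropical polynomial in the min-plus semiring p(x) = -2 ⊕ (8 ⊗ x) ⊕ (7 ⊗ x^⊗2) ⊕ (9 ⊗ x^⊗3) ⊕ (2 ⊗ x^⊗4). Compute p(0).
p(0) = -2

A tropical monomial a ⊗ x^⊗i evaluates to a + i · x. Evaluating each term at x = 0:
  Term 0 contributes -2 + 0 · 0 = -2
  Term 1 contributes 8 + 1 · 0 = 8
  Term 2 contributes 7 + 2 · 0 = 7
  Term 3 contributes 9 + 3 · 0 = 9
  Term 4 contributes 2 + 4 · 0 = 2
p(0) = ⊕ of these = min[-2, 8, 7, 9, 2] = -2.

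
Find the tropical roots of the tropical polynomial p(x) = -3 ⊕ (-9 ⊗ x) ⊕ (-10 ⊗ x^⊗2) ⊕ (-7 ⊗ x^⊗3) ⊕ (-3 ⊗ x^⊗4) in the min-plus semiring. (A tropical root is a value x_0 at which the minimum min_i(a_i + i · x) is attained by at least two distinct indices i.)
Roots: {-4, -3, 1, 6}

Each tropical root is a break point of the lower envelope of the lines y = a_i + i · x (there are 5 lines, with slopes 0, 1, ..., 4). Only the lines that attain the minimum somewhere contribute to roots; other lines are dominated. Here the surviving (envelope) indices are i = 4, i = 3, i = 2, i = 1, i = 0.
Intersections between consecutive envelope lines give the roots: for adjacent envelope indices i < j the intersection is x = (a_i − a_j) / (j − i). Reading off the sorted break points: {-4, -3, 1, 6}.
Verification: at each break x_0, at least two indices attain the minimum of min_i(a_i + i · x_0).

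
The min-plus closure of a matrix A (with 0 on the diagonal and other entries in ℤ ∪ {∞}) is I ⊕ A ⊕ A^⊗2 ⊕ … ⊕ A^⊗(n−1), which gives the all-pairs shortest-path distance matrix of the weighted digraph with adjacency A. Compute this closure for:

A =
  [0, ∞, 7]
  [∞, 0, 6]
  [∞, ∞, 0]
Closure =
  [0, ∞, 7]
  [∞, 0, 6]
  [∞, ∞, 0]

This is the Floyd-Warshall all-pairs shortest-path computation. For each intermediate vertex k = 0, 1, …, 2, update dist[i][j] ← min(dist[i][j], dist[i][k] + dist[k][j]). The final matrix gives, for each (i, j), the minimum total weight of any directed path from i to j (possibly empty when i = j).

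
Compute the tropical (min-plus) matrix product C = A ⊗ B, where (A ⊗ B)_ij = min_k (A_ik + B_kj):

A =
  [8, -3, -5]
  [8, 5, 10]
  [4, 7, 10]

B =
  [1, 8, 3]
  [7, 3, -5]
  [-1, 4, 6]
A ⊗ B =
  [-6, -1, -8]
  [9, 8, 0]
  [5, 10, 2]

Apply the min-plus product entry-by-entry:
  C[0][0] = min over k of (A[0][0] + B[0][0] = 8 + 1 = 9, A[0][1] + B[1][0] = -3 + 7 = 4, A[0][2] + B[2][0] = -5 + -1 = -6) = -6 (attained at k = 2)
  C[0][1] = min over k of (A[0][0] + B[0][1] = 8 + 8 = 16, A[0][1] + B[1][1] = -3 + 3 = 0, A[0][2] + B[2][1] = -5 + 4 = -1) = -1 (attained at k = 2)
  C[0][2] = min over k of (A[0][0] + B[0][2] = 8 + 3 = 11, A[0][1] + B[1][2] = -3 + -5 = -8, A[0][2] + B[2][2] = -5 + 6 = 1) = -8 (attained at k = 1)
  C[1][0] = min over k of (A[1][0] + B[0][0] = 8 + 1 = 9, A[1][1] + B[1][0] = 5 + 7 = 12, A[1][2] + B[2][0] = 10 + -1 = 9) = 9 (attained at k = 0)
  C[1][1] = min over k of (A[1][0] + B[0][1] = 8 + 8 = 16, A[1][1] + B[1][1] = 5 + 3 = 8, A[1][2] + B[2][1] = 10 + 4 = 14) = 8 (attained at k = 1)
  C[1][2] = min over k of (A[1][0] + B[0][2] = 8 + 3 = 11, A[1][1] + B[1][2] = 5 + -5 = 0, A[1][2] + B[2][2] = 10 + 6 = 16) = 0 (attained at k = 1)
  C[2][0] = min over k of (A[2][0] + B[0][0] = 4 + 1 = 5, A[2][1] + B[1][0] = 7 + 7 = 14, A[2][2] + B[2][0] = 10 + -1 = 9) = 5 (attained at k = 0)
  C[2][1] = min over k of (A[2][0] + B[0][1] = 4 + 8 = 12, A[2][1] + B[1][1] = 7 + 3 = 10, A[2][2] + B[2][1] = 10 + 4 = 14) = 10 (attained at k = 1)
  C[2][2] = min over k of (A[2][0] + B[0][2] = 4 + 3 = 7, A[2][1] + B[1][2] = 7 + -5 = 2, A[2][2] + B[2][2] = 10 + 6 = 16) = 2 (attained at k = 1)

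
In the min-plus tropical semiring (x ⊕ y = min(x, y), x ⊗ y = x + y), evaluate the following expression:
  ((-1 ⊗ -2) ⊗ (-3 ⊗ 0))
((-1 ⊗ -2) ⊗ (-3 ⊗ 0)) = -6

Expand innermost to outermost. Recall ⊕ takes the minimum of its arguments and ⊗ takes their sum. Working out the expression ((-1 ⊗ -2) ⊗ (-3 ⊗ 0)) gives -6.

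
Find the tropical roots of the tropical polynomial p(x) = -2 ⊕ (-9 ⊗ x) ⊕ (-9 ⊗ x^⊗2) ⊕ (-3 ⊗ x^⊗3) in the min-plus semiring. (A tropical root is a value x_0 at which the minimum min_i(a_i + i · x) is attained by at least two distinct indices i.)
Roots: {-6, 0, 7}

Each tropical root is a break point of the lower envelope of the lines y = a_i + i · x (there are 4 lines, with slopes 0, 1, ..., 3). Only the lines that attain the minimum somewhere contribute to roots; other lines are dominated. Here the surviving (envelope) indices are i = 3, i = 2, i = 1, i = 0.
Intersections between consecutive envelope lines give the roots: for adjacent envelope indices i < j the intersection is x = (a_i − a_j) / (j − i). Reading off the sorted break points: {-6, 0, 7}.
Verification: at each break x_0, at least two indices attain the minimum of min_i(a_i + i · x_0).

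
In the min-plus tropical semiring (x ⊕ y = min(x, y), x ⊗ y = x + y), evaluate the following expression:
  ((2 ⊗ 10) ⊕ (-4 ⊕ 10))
((2 ⊗ 10) ⊕ (-4 ⊕ 10)) = -4

Expand innermost to outermost. Recall ⊕ takes the minimum of its arguments and ⊗ takes their sum. Working out the expression ((2 ⊗ 10) ⊕ (-4 ⊕ 10)) gives -4.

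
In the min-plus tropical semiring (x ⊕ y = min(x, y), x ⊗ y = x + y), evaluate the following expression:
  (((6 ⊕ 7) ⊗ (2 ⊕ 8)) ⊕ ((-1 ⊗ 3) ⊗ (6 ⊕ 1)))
(((6 ⊕ 7) ⊗ (2 ⊕ 8)) ⊕ ((-1 ⊗ 3) ⊗ (6 ⊕ 1))) = 3

Expand innermost to outermost. Recall ⊕ takes the minimum of its arguments and ⊗ takes their sum. Working out the expression (((6 ⊕ 7) ⊗ (2 ⊕ 8)) ⊕ ((-1 ⊗ 3) ⊗ (6 ⊕ 1))) gives 3.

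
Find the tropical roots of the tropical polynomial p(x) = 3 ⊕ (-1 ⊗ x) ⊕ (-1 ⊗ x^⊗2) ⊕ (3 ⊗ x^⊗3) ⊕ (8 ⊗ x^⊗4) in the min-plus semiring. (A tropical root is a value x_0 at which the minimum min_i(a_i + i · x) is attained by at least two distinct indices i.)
Roots: {-5, -4, 0, 4}

Each tropical root is a break point of the lower envelope of the lines y = a_i + i · x (there are 5 lines, with slopes 0, 1, ..., 4). Only the lines that attain the minimum somewhere contribute to roots; other lines are dominated. Here the surviving (envelope) indices are i = 4, i = 3, i = 2, i = 1, i = 0.
Intersections between consecutive envelope lines give the roots: for adjacent envelope indices i < j the intersection is x = (a_i − a_j) / (j − i). Reading off the sorted break points: {-5, -4, 0, 4}.
Verification: at each break x_0, at least two indices attain the minimum of min_i(a_i + i · x_0).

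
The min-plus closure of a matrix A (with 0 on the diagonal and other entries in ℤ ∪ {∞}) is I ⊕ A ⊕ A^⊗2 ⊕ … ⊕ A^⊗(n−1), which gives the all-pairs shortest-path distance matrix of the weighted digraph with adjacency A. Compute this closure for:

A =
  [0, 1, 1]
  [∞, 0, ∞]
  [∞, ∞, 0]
Closure =
  [0, 1, 1]
  [∞, 0, ∞]
  [∞, ∞, 0]

This is the Floyd-Warshall all-pairs shortest-path computation. For each intermediate vertex k = 0, 1, …, 2, update dist[i][j] ← min(dist[i][j], dist[i][k] + dist[k][j]). The final matrix gives, for each (i, j), the minimum total weight of any directed path from i to j (possibly empty when i = j).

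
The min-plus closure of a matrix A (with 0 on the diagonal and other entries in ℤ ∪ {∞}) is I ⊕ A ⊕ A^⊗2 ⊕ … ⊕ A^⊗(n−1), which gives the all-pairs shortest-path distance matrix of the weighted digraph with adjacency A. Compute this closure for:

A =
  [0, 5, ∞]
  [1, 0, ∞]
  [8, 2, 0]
Closure =
  [0, 5, ∞]
  [1, 0, ∞]
  [3, 2, 0]

This is the Floyd-Warshall all-pairs shortest-path computation. For each intermediate vertex k = 0, 1, …, 2, update dist[i][j] ← min(dist[i][j], dist[i][k] + dist[k][j]). The final matrix gives, for each (i, j), the minimum total weight of any directed path from i to j (possibly empty when i = j).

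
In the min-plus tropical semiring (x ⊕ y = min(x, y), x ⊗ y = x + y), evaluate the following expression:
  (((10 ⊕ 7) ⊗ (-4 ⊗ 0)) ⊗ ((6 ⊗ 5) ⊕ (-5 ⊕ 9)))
(((10 ⊕ 7) ⊗ (-4 ⊗ 0)) ⊗ ((6 ⊗ 5) ⊕ (-5 ⊕ 9))) = -2

Expand innermost to outermost. Recall ⊕ takes the minimum of its arguments and ⊗ takes their sum. Working out the expression (((10 ⊕ 7) ⊗ (-4 ⊗ 0)) ⊗ ((6 ⊗ 5) ⊕ (-5 ⊕ 9))) gives -2.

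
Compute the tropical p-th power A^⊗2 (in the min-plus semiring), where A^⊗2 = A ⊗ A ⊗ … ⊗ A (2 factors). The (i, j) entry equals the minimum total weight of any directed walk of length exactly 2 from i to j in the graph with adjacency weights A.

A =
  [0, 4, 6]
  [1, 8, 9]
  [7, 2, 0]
A^⊗2 =
  [0, 4, 6]
  [1, 5, 7]
  [3, 2, 0]

Each entry (A^⊗2)_ij equals the minimum over all length-2 walks i = v_0 → v_1 → … → v_2 = j of Σ_t A[v_t][v_{t+1}]. For example, for (i, j) = (0, 2) we minimise over 3 possible intermediate vertex sequences; the minimum is 6, attained along the walk 0 → 0 → 2.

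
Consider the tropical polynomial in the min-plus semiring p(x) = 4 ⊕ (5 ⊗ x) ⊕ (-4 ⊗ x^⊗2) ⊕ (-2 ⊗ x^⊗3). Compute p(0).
p(0) = -4

A tropical monomial a ⊗ x^⊗i evaluates to a + i · x. Evaluating each term at x = 0:
  Term 0 contributes 4 + 0 · 0 = 4
  Term 1 contributes 5 + 1 · 0 = 5
  Term 2 contributes -4 + 2 · 0 = -4
  Term 3 contributes -2 + 3 · 0 = -2
p(0) = ⊕ of these = min[4, 5, -4, -2] = -4.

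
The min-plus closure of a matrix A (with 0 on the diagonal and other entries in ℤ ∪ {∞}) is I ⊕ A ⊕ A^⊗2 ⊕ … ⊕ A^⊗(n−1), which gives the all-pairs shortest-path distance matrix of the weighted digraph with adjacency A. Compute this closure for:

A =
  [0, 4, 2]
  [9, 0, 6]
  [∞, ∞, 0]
Closure =
  [0, 4, 2]
  [9, 0, 6]
  [∞, ∞, 0]

This is the Floyd-Warshall all-pairs shortest-path computation. For each intermediate vertex k = 0, 1, …, 2, update dist[i][j] ← min(dist[i][j], dist[i][k] + dist[k][j]). The final matrix gives, for each (i, j), the minimum total weight of any directed path from i to j (possibly empty when i = j).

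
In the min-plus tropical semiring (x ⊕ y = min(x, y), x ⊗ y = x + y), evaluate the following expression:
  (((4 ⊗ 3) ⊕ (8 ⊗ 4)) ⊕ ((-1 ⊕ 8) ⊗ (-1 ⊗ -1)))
(((4 ⊗ 3) ⊕ (8 ⊗ 4)) ⊕ ((-1 ⊕ 8) ⊗ (-1 ⊗ -1))) = -3

Expand innermost to outermost. Recall ⊕ takes the minimum of its arguments and ⊗ takes their sum. Working out the expression (((4 ⊗ 3) ⊕ (8 ⊗ 4)) ⊕ ((-1 ⊕ 8) ⊗ (-1 ⊗ -1))) gives -3.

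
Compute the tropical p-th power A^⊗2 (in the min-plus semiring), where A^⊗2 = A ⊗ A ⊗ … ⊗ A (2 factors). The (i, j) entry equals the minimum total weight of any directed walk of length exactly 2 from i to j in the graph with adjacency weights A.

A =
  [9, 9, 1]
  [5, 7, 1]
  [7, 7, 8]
A^⊗2 =
  [8, 8, 9]
  [8, 8, 6]
  [12, 14, 8]

Each entry (A^⊗2)_ij equals the minimum over all length-2 walks i = v_0 → v_1 → … → v_2 = j of Σ_t A[v_t][v_{t+1}]. For example, for (i, j) = (0, 2) we minimise over 3 possible intermediate vertex sequences; the minimum is 9, attained along the walk 0 → 2 → 2.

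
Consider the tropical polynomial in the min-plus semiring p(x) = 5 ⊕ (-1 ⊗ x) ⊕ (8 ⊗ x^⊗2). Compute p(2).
p(2) = 1

A tropical monomial a ⊗ x^⊗i evaluates to a + i · x. Evaluating each term at x = 2:
  Term 0 contributes 5 + 0 · 2 = 5
  Term 1 contributes -1 + 1 · 2 = 1
  Term 2 contributes 8 + 2 · 2 = 12
p(2) = ⊕ of these = min[5, 1, 12] = 1.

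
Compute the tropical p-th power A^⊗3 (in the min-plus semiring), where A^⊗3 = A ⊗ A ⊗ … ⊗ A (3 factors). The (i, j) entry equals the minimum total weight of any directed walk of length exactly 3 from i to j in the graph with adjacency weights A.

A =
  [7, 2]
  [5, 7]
A^⊗3 =
  [14, 9]
  [12, 14]

Each entry (A^⊗3)_ij equals the minimum over all length-3 walks i = v_0 → v_1 → … → v_3 = j of Σ_t A[v_t][v_{t+1}]. For example, for (i, j) = (0, 1) we minimise over 4 possible intermediate vertex sequences; the minimum is 9, attained along the walk 0 → 1 → 0 → 1.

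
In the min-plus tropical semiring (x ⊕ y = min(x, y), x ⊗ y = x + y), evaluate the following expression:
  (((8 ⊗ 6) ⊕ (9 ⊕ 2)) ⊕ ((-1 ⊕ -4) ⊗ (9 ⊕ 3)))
(((8 ⊗ 6) ⊕ (9 ⊕ 2)) ⊕ ((-1 ⊕ -4) ⊗ (9 ⊕ 3))) = -1

Expand innermost to outermost. Recall ⊕ takes the minimum of its arguments and ⊗ takes their sum. Working out the expression (((8 ⊗ 6) ⊕ (9 ⊕ 2)) ⊕ ((-1 ⊕ -4) ⊗ (9 ⊕ 3))) gives -1.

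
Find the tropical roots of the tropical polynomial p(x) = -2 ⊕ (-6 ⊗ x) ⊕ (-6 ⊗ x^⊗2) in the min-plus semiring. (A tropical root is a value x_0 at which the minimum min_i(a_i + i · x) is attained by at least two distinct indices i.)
Roots: {0, 4}

Each tropical root is a break point of the lower envelope of the lines y = a_i + i · x (there are 3 lines, with slopes 0, 1, ..., 2). Only the lines that attain the minimum somewhere contribute to roots; other lines are dominated. Here the surviving (envelope) indices are i = 2, i = 1, i = 0.
Intersections between consecutive envelope lines give the roots: for adjacent envelope indices i < j the intersection is x = (a_i − a_j) / (j − i). Reading off the sorted break points: {0, 4}.
Verification: at each break x_0, at least two indices attain the minimum of min_i(a_i + i · x_0).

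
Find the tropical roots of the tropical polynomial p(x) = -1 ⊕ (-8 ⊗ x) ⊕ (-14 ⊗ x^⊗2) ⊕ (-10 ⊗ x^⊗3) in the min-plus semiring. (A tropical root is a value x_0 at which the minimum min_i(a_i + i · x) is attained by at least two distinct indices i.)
Roots: {-4, 6, 7}

Each tropical root is a break point of the lower envelope of the lines y = a_i + i · x (there are 4 lines, with slopes 0, 1, ..., 3). Only the lines that attain the minimum somewhere contribute to roots; other lines are dominated. Here the surviving (envelope) indices are i = 3, i = 2, i = 1, i = 0.
Intersections between consecutive envelope lines give the roots: for adjacent envelope indices i < j the intersection is x = (a_i − a_j) / (j − i). Reading off the sorted break points: {-4, 6, 7}.
Verification: at each break x_0, at least two indices attain the minimum of min_i(a_i + i · x_0).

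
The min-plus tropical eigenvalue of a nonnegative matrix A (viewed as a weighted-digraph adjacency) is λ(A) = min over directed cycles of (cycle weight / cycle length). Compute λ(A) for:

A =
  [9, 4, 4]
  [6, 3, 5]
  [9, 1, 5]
λ(A) = 3

Enumerate directed cycles and compute their means (weight / length). Sample:
  cycle 0 → 0: weight = 9, length = 1, mean = 9/1 ≈ 9.000
  cycle 1 → 1: weight = 3, length = 1, mean = 3/1 ≈ 3.000
  cycle 2 → 2: weight = 5, length = 1, mean = 5/1 ≈ 5.000
  cycle 0 → 1 → 0: weight = 10, length = 2, mean = 10/2 ≈ 5.000
  cycle 0 → 2 → 0: weight = 13, length = 2, mean = 13/2 ≈ 6.500
  cycle 1 → 0 → 1: weight = 10, length = 2, mean = 10/2 ≈ 5.000
Minimum mean = 3.000, attained e.g. along the cycle 1 → 1 with weight 3 and length 1. So λ(A) = 3/1 = 3.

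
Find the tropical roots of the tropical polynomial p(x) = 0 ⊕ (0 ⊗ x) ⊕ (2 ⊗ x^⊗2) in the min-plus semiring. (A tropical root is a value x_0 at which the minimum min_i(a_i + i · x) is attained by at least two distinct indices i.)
Roots: {-2, 0}

Each tropical root is a break point of the lower envelope of the lines y = a_i + i · x (there are 3 lines, with slopes 0, 1, ..., 2). Only the lines that attain the minimum somewhere contribute to roots; other lines are dominated. Here the surviving (envelope) indices are i = 2, i = 1, i = 0.
Intersections between consecutive envelope lines give the roots: for adjacent envelope indices i < j the intersection is x = (a_i − a_j) / (j − i). Reading off the sorted break points: {-2, 0}.
Verification: at each break x_0, at least two indices attain the minimum of min_i(a_i + i · x_0).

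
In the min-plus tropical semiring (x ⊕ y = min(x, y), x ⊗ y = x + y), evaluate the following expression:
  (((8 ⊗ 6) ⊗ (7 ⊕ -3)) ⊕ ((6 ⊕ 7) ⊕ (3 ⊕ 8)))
(((8 ⊗ 6) ⊗ (7 ⊕ -3)) ⊕ ((6 ⊕ 7) ⊕ (3 ⊕ 8))) = 3

Expand innermost to outermost. Recall ⊕ takes the minimum of its arguments and ⊗ takes their sum. Working out the expression (((8 ⊗ 6) ⊗ (7 ⊕ -3)) ⊕ ((6 ⊕ 7) ⊕ (3 ⊕ 8))) gives 3.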